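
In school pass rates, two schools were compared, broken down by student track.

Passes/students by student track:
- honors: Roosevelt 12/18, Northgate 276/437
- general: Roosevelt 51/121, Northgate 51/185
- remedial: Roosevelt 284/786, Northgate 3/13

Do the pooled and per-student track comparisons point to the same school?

Honors: Roosevelt 12/18 = 66.7%, Northgate 276/437 = 63.2% → Roosevelt
General: Roosevelt 51/121 = 42.1%, Northgate 51/185 = 27.6% → Roosevelt
Remedial: Roosevelt 284/786 = 36.1%, Northgate 3/13 = 23.1% → Roosevelt
Overall: Roosevelt 347/925 = 37.5%, Northgate 330/635 = 52.0% → Northgate
Roosevelt wins each student group but Northgate wins overall — the comparison reverses. Roosevelt's students skew toward remedial, which has a lower base rate.

No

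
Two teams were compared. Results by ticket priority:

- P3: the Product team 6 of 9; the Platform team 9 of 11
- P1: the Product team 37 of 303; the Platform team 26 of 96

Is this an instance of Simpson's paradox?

P3: the Product team 6/9 = 66.7%, the Platform team 9/11 = 81.8% → the Platform team
P1: the Product team 37/303 = 12.2%, the Platform team 26/96 = 27.1% → the Platform team
Overall: the Product team 43/312 = 13.8%, the Platform team 35/107 = 32.7% → the Platform team
The Platform team wins overall and in every ticket group — no reversal.

No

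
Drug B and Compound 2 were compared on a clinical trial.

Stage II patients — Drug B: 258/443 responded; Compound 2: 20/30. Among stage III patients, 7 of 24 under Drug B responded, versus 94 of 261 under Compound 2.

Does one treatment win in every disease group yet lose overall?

Yes

Stage II: Drug B 258/443 = 58.2%, Compound 2 20/30 = 66.7% → Compound 2
Stage III: Drug B 7/24 = 29.2%, Compound 2 94/261 = 36.0% → Compound 2
Overall: Drug B 265/467 = 56.7%, Compound 2 114/291 = 39.2% → Drug B
Compound 2 wins each disease group but Drug B wins overall — the comparison reverses. Compound 2's patients skew toward stage III, which has a lower base rate.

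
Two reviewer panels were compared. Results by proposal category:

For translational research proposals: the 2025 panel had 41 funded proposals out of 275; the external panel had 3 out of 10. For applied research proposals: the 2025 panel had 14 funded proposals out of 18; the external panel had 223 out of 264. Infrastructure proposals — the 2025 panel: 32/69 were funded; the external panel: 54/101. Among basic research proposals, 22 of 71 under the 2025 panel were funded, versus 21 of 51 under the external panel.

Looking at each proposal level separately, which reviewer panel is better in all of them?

Translational research: the 2025 panel 41/275 = 14.9%, the external panel 3/10 = 30.0% → the external panel
Applied research: the 2025 panel 14/18 = 77.8%, the external panel 223/264 = 84.5% → the external panel
Infrastructure: the 2025 panel 32/69 = 46.4%, the external panel 54/101 = 53.5% → the external panel
Basic research: the 2025 panel 22/71 = 31.0%, the external panel 21/51 = 41.2% → the external panel
The external panel has the higher rate in all 4 groups.

the external panel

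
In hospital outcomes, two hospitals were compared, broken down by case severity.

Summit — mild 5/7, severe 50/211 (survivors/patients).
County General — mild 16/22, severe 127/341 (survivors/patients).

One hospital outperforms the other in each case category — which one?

Mild: Summit 5/7 = 71.4%, County General 16/22 = 72.7% → County General
Severe: Summit 50/211 = 23.7%, County General 127/341 = 37.2% → County General
County General has the higher rate in both groups.

County General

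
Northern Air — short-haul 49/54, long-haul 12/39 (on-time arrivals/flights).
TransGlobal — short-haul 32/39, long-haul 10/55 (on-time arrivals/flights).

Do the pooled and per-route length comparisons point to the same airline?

Short-haul: Northern Air 49/54 = 90.7%, TransGlobal 32/39 = 82.1% → Northern Air
Long-haul: Northern Air 12/39 = 30.8%, TransGlobal 10/55 = 18.2% → Northern Air
Overall: Northern Air 61/93 = 65.6%, TransGlobal 42/94 = 44.7% → Northern Air
Northern Air wins overall and in every route group — no reversal.

Yes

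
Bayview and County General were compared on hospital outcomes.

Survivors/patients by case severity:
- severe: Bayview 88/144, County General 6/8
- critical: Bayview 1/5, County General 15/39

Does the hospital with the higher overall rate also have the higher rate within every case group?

Severe: Bayview 88/144 = 61.1%, County General 6/8 = 75.0% → County General
Critical: Bayview 1/5 = 20.0%, County General 15/39 = 38.5% → County General
Overall: Bayview 89/149 = 59.7%, County General 21/47 = 44.7% → Bayview
County General wins each case group but Bayview wins overall — the comparison reverses. County General's patients skew toward critical, which has a lower base rate.

No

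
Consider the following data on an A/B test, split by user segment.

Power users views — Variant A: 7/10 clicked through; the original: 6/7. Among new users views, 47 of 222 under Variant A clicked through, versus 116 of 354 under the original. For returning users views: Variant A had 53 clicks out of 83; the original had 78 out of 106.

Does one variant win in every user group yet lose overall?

No

Power users: Variant A 7/10 = 70.0%, the original 6/7 = 85.7% → the original
New users: Variant A 47/222 = 21.2%, the original 116/354 = 32.8% → the original
Returning users: Variant A 53/83 = 63.9%, the original 78/106 = 73.6% → the original
Overall: Variant A 107/315 = 34.0%, the original 200/467 = 42.8% → the original
The original wins overall and in every user group — no reversal.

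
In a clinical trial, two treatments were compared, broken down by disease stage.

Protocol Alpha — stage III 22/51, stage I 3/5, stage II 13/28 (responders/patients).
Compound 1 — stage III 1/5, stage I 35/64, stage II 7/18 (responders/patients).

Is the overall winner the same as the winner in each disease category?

No

Stage III: Protocol Alpha 22/51 = 43.1%, Compound 1 1/5 = 20.0% → Protocol Alpha
Stage I: Protocol Alpha 3/5 = 60.0%, Compound 1 35/64 = 54.7% → Protocol Alpha
Stage II: Protocol Alpha 13/28 = 46.4%, Compound 1 7/18 = 38.9% → Protocol Alpha
Overall: Protocol Alpha 38/84 = 45.2%, Compound 1 43/87 = 49.4% → Compound 1
Protocol Alpha wins each disease group but Compound 1 wins overall — the comparison reverses. Protocol Alpha's patients skew toward stage III, which has a lower base rate.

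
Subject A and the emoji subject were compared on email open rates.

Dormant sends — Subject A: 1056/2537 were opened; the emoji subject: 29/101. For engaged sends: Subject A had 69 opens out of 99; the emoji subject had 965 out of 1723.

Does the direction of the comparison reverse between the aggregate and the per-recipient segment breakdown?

Yes

Dormant: Subject A 1056/2537 = 41.6%, the emoji subject 29/101 = 28.7% → Subject A
Engaged: Subject A 69/99 = 69.7%, the emoji subject 965/1723 = 56.0% → Subject A
Overall: Subject A 1125/2636 = 42.7%, the emoji subject 994/1824 = 54.5% → the emoji subject
Subject A wins each recipient group but the emoji subject wins overall — the comparison reverses. Subject A's sends skew toward dormant, which has a lower base rate.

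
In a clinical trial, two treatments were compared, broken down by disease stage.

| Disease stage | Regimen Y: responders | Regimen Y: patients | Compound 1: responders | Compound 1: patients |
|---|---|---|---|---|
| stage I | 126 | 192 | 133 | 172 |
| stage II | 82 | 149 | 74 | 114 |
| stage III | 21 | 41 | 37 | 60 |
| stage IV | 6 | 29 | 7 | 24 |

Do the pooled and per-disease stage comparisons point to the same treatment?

Stage I: Regimen Y 126/192 = 65.6%, Compound 1 133/172 = 77.3% → Compound 1
Stage II: Regimen Y 82/149 = 55.0%, Compound 1 74/114 = 64.9% → Compound 1
Stage III: Regimen Y 21/41 = 51.2%, Compound 1 37/60 = 61.7% → Compound 1
Stage IV: Regimen Y 6/29 = 20.7%, Compound 1 7/24 = 29.2% → Compound 1
Overall: Regimen Y 235/411 = 57.2%, Compound 1 251/370 = 67.8% → Compound 1
Compound 1 wins overall and in every disease group — no reversal.

Yes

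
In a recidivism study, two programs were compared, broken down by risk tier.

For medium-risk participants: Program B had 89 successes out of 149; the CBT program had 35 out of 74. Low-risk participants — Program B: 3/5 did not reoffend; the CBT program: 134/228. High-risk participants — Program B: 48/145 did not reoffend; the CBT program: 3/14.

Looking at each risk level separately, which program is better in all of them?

Medium-risk: Program B 89/149 = 59.7%, the CBT program 35/74 = 47.3% → Program B
Low-risk: Program B 3/5 = 60.0%, the CBT program 134/228 = 58.8% → Program B
High-risk: Program B 48/145 = 33.1%, the CBT program 3/14 = 21.4% → Program B
Program B has the higher rate in all 3 groups.

Program B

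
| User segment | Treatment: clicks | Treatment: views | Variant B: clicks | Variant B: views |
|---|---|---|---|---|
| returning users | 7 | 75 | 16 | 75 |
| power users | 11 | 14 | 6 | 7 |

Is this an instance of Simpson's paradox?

Returning users: Treatment 7/75 = 9.3%, Variant B 16/75 = 21.3% → Variant B
Power users: Treatment 11/14 = 78.6%, Variant B 6/7 = 85.7% → Variant B
Overall: Treatment 18/89 = 20.2%, Variant B 22/82 = 26.8% → Variant B
Variant B wins overall and in every user group — no reversal.

No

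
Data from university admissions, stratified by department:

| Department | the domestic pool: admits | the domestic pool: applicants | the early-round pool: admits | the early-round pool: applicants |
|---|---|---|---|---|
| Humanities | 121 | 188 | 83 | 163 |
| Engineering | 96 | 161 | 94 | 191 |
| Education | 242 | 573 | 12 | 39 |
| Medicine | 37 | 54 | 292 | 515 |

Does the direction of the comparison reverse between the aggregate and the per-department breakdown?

Humanities: the domestic pool 121/188 = 64.4%, the early-round pool 83/163 = 50.9% → the domestic pool
Engineering: the domestic pool 96/161 = 59.6%, the early-round pool 94/191 = 49.2% → the domestic pool
Education: the domestic pool 242/573 = 42.2%, the early-round pool 12/39 = 30.8% → the domestic pool
Medicine: the domestic pool 37/54 = 68.5%, the early-round pool 292/515 = 56.7% → the domestic pool
Overall: the domestic pool 496/976 = 50.8%, the early-round pool 481/908 = 53.0% → the early-round pool
The domestic pool wins each department group but the early-round pool wins overall — the comparison reverses. The domestic pool's applicants skew toward Education, which has a lower base rate.

Yes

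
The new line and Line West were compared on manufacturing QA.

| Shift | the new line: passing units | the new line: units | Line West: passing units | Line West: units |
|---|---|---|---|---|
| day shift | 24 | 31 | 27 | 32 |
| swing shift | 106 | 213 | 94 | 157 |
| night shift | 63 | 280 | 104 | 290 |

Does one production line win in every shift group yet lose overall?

No

Day shift: the new line 24/31 = 77.4%, Line West 27/32 = 84.4% → Line West
Swing shift: the new line 106/213 = 49.8%, Line West 94/157 = 59.9% → Line West
Night shift: the new line 63/280 = 22.5%, Line West 104/290 = 35.9% → Line West
Overall: the new line 193/524 = 36.8%, Line West 225/479 = 47.0% → Line West
Line West wins overall and in every shift group — no reversal.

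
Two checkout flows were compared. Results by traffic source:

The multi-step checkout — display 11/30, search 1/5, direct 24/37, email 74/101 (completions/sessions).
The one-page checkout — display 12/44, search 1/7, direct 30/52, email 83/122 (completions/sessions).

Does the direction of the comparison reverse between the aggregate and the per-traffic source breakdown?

No

Display: the multi-step checkout 11/30 = 36.7%, the one-page checkout 12/44 = 27.3% → the multi-step checkout
Search: the multi-step checkout 1/5 = 20.0%, the one-page checkout 1/7 = 14.3% → the multi-step checkout
Direct: the multi-step checkout 24/37 = 64.9%, the one-page checkout 30/52 = 57.7% → the multi-step checkout
Email: the multi-step checkout 74/101 = 73.3%, the one-page checkout 83/122 = 68.0% → the multi-step checkout
Overall: the multi-step checkout 110/173 = 63.6%, the one-page checkout 126/225 = 56.0% → the multi-step checkout
The multi-step checkout wins overall and in every traffic group — no reversal.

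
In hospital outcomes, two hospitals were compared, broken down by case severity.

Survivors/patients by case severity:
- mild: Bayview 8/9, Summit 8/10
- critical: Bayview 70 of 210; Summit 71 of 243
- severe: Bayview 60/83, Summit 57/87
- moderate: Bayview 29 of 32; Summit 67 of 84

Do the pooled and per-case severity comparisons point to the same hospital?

Mild: Bayview 8/9 = 88.9%, Summit 8/10 = 80.0% → Bayview
Critical: Bayview 70/210 = 33.3%, Summit 71/243 = 29.2% → Bayview
Severe: Bayview 60/83 = 72.3%, Summit 57/87 = 65.5% → Bayview
Moderate: Bayview 29/32 = 90.6%, Summit 67/84 = 79.8% → Bayview
Overall: Bayview 167/334 = 50.0%, Summit 203/424 = 47.9% → Bayview
Bayview wins overall and in every case group — no reversal.

Yes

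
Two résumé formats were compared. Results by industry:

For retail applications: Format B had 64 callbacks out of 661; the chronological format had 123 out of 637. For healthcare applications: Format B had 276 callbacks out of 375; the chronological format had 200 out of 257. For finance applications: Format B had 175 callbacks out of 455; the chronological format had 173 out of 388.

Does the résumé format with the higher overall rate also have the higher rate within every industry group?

Retail: Format B 64/661 = 9.7%, the chronological format 123/637 = 19.3% → the chronological format
Healthcare: Format B 276/375 = 73.6%, the chronological format 200/257 = 77.8% → the chronological format
Finance: Format B 175/455 = 38.5%, the chronological format 173/388 = 44.6% → the chronological format
Overall: Format B 515/1491 = 34.5%, the chronological format 496/1282 = 38.7% → the chronological format
The chronological format wins overall and in every industry group — no reversal.

Yes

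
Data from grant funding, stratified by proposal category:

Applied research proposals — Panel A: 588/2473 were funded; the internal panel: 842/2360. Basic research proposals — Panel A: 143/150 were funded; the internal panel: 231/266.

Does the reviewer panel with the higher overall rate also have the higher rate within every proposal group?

Applied research: Panel A 588/2473 = 23.8%, the internal panel 842/2360 = 35.7% → the internal panel
Basic research: Panel A 143/150 = 95.3%, the internal panel 231/266 = 86.8% → Panel A
Overall: Panel A 731/2623 = 27.9%, the internal panel 1073/2626 = 40.9% → the internal panel
Neither sweeps: Panel A wins 1 of 2 groups, the internal panel wins 1. The internal panel wins overall but not every group — no Simpson reversal.

No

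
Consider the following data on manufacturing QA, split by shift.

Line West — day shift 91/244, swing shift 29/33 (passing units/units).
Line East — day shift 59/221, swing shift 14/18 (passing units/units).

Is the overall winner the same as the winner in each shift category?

Yes

Day shift: Line West 91/244 = 37.3%, Line East 59/221 = 26.7% → Line West
Swing shift: Line West 29/33 = 87.9%, Line East 14/18 = 77.8% → Line West
Overall: Line West 120/277 = 43.3%, Line East 73/239 = 30.5% → Line West
Line West wins overall and in every shift group — no reversal.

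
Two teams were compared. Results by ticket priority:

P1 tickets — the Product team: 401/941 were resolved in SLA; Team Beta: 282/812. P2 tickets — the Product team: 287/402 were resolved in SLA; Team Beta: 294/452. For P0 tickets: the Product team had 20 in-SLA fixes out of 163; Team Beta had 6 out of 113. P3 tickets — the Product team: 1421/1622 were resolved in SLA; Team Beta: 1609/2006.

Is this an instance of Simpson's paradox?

No

P1: the Product team 401/941 = 42.6%, Team Beta 282/812 = 34.7% → the Product team
P2: the Product team 287/402 = 71.4%, Team Beta 294/452 = 65.0% → the Product team
P0: the Product team 20/163 = 12.3%, Team Beta 6/113 = 5.3% → the Product team
P3: the Product team 1421/1622 = 87.6%, Team Beta 1609/2006 = 80.2% → the Product team
Overall: the Product team 2129/3128 = 68.1%, Team Beta 2191/3383 = 64.8% → the Product team
The Product team wins overall and in every ticket group — no reversal.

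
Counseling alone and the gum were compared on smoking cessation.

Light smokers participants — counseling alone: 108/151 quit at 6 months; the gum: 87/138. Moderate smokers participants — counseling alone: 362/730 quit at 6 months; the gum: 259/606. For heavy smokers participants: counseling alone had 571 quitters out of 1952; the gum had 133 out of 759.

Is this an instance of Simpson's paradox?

Light smokers: counseling alone 108/151 = 71.5%, the gum 87/138 = 63.0% → counseling alone
Moderate smokers: counseling alone 362/730 = 49.6%, the gum 259/606 = 42.7% → counseling alone
Heavy smokers: counseling alone 571/1952 = 29.3%, the gum 133/759 = 17.5% → counseling alone
Overall: counseling alone 1041/2833 = 36.7%, the gum 479/1503 = 31.9% → counseling alone
Counseling alone wins overall and in every dependence group — no reversal.

No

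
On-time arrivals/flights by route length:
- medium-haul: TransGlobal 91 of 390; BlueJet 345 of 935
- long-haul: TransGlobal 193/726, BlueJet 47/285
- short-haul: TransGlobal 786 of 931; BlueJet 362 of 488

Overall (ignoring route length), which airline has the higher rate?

TransGlobal

Medium-haul: TransGlobal 91/390 = 23.3%, BlueJet 345/935 = 36.9% → BlueJet
Long-haul: TransGlobal 193/726 = 26.6%, BlueJet 47/285 = 16.5% → TransGlobal
Short-haul: TransGlobal 786/931 = 84.4%, BlueJet 362/488 = 74.2% → TransGlobal
Overall: TransGlobal 1070/2047 = 52.3%, BlueJet 754/1708 = 44.1% → TransGlobal
(Neither sweeps every route group, but TransGlobal has the higher pooled rate.)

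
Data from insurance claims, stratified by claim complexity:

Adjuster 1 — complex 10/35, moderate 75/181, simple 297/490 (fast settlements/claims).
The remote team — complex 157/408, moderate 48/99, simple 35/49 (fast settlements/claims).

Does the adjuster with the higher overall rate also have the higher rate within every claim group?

Complex: Adjuster 1 10/35 = 28.6%, the remote team 157/408 = 38.5% → the remote team
Moderate: Adjuster 1 75/181 = 41.4%, the remote team 48/99 = 48.5% → the remote team
Simple: Adjuster 1 297/490 = 60.6%, the remote team 35/49 = 71.4% → the remote team
Overall: Adjuster 1 382/706 = 54.1%, the remote team 240/556 = 43.2% → Adjuster 1
The remote team wins each claim group but Adjuster 1 wins overall — the comparison reverses. The remote team's claims skew toward complex, which has a lower base rate.

No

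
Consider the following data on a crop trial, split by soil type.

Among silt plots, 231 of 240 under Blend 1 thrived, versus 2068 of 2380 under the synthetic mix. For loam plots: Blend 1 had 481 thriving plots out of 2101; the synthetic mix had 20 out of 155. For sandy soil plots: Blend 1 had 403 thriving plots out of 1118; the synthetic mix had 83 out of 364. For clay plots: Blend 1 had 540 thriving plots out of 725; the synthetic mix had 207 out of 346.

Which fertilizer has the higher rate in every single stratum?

Silt: Blend 1 231/240 = 96.2%, the synthetic mix 2068/2380 = 86.9% → Blend 1
Loam: Blend 1 481/2101 = 22.9%, the synthetic mix 20/155 = 12.9% → Blend 1
Sandy soil: Blend 1 403/1118 = 36.0%, the synthetic mix 83/364 = 22.8% → Blend 1
Clay: Blend 1 540/725 = 74.5%, the synthetic mix 207/346 = 59.8% → Blend 1
Blend 1 has the higher rate in all 4 groups.

Blend 1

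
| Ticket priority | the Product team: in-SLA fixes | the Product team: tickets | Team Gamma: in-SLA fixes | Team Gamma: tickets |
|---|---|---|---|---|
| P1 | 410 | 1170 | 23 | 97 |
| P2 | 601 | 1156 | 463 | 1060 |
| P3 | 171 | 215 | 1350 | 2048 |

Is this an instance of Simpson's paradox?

P1: the Product team 410/1170 = 35.0%, Team Gamma 23/97 = 23.7% → the Product team
P2: the Product team 601/1156 = 52.0%, Team Gamma 463/1060 = 43.7% → the Product team
P3: the Product team 171/215 = 79.5%, Team Gamma 1350/2048 = 65.9% → the Product team
Overall: the Product team 1182/2541 = 46.5%, Team Gamma 1836/3205 = 57.3% → Team Gamma
The Product team wins each ticket group but Team Gamma wins overall — the comparison reverses. The Product team's tickets skew toward P1, which has a lower base rate.

Yes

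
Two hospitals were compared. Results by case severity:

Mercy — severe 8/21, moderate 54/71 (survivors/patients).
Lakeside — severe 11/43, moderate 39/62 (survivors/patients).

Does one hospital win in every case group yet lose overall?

No

Severe: Mercy 8/21 = 38.1%, Lakeside 11/43 = 25.6% → Mercy
Moderate: Mercy 54/71 = 76.1%, Lakeside 39/62 = 62.9% → Mercy
Overall: Mercy 62/92 = 67.4%, Lakeside 50/105 = 47.6% → Mercy
Mercy wins overall and in every case group — no reversal.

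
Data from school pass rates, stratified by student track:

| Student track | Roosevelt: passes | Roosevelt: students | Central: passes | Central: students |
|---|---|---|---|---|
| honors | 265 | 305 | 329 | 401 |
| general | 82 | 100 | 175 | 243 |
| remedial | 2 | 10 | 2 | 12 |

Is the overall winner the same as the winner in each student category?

Honors: Roosevelt 265/305 = 86.9%, Central 329/401 = 82.0% → Roosevelt
General: Roosevelt 82/100 = 82.0%, Central 175/243 = 72.0% → Roosevelt
Remedial: Roosevelt 2/10 = 20.0%, Central 2/12 = 16.7% → Roosevelt
Overall: Roosevelt 349/415 = 84.1%, Central 506/656 = 77.1% → Roosevelt
Roosevelt wins overall and in every student group — no reversal.

Yes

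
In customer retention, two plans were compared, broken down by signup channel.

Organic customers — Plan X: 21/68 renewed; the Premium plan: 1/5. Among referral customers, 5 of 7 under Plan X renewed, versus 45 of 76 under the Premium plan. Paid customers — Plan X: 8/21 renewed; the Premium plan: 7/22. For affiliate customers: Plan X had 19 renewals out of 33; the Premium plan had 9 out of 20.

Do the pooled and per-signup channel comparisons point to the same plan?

Organic: Plan X 21/68 = 30.9%, the Premium plan 1/5 = 20.0% → Plan X
Referral: Plan X 5/7 = 71.4%, the Premium plan 45/76 = 59.2% → Plan X
Paid: Plan X 8/21 = 38.1%, the Premium plan 7/22 = 31.8% → Plan X
Affiliate: Plan X 19/33 = 57.6%, the Premium plan 9/20 = 45.0% → Plan X
Overall: Plan X 53/129 = 41.1%, the Premium plan 62/123 = 50.4% → the Premium plan
Plan X wins each signup group but the Premium plan wins overall — the comparison reverses. Plan X's customers skew toward organic, which has a lower base rate.

No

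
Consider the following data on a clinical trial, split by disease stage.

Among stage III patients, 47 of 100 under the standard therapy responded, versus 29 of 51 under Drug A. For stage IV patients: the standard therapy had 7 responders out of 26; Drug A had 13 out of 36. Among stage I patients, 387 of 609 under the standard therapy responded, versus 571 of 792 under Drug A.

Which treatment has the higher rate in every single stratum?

Stage III: the standard therapy 47/100 = 47.0%, Drug A 29/51 = 56.9% → Drug A
Stage IV: the standard therapy 7/26 = 26.9%, Drug A 13/36 = 36.1% → Drug A
Stage I: the standard therapy 387/609 = 63.5%, Drug A 571/792 = 72.1% → Drug A
Drug A has the higher rate in all 3 groups.

Drug A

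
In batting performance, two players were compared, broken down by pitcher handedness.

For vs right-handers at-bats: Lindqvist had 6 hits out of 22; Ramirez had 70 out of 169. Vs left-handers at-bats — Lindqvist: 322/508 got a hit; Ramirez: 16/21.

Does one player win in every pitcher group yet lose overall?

Yes

Vs right-handers: Lindqvist 6/22 = 27.3%, Ramirez 70/169 = 41.4% → Ramirez
Vs left-handers: Lindqvist 322/508 = 63.4%, Ramirez 16/21 = 76.2% → Ramirez
Overall: Lindqvist 328/530 = 61.9%, Ramirez 86/190 = 45.3% → Lindqvist
Ramirez wins each pitcher group but Lindqvist wins overall — the comparison reverses. Ramirez's at-bats skew toward vs right-handers, which has a lower base rate.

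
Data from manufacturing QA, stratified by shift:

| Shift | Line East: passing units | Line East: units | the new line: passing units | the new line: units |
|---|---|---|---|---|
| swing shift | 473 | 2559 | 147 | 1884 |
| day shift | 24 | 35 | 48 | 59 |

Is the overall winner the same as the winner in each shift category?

Swing shift: Line East 473/2559 = 18.5%, the new line 147/1884 = 7.8% → Line East
Day shift: Line East 24/35 = 68.6%, the new line 48/59 = 81.4% → the new line
Overall: Line East 497/2594 = 19.2%, the new line 195/1943 = 10.0% → Line East
Neither sweeps: Line East wins 1 of 2 groups, the new line wins 1. Line East wins overall but not every group — no Simpson reversal.

No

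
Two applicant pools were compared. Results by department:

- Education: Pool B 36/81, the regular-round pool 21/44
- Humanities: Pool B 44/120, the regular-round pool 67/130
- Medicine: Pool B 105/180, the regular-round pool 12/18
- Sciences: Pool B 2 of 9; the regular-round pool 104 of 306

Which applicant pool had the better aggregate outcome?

Education: Pool B 36/81 = 44.4%, the regular-round pool 21/44 = 47.7% → the regular-round pool
Humanities: Pool B 44/120 = 36.7%, the regular-round pool 67/130 = 51.5% → the regular-round pool
Medicine: Pool B 105/180 = 58.3%, the regular-round pool 12/18 = 66.7% → the regular-round pool
Sciences: Pool B 2/9 = 22.2%, the regular-round pool 104/306 = 34.0% → the regular-round pool
Overall: Pool B 187/390 = 47.9%, the regular-round pool 204/498 = 41.0% → Pool B
(The regular-round pool wins every department group but Pool B wins overall — the regular-round pool's applicants skew toward the low-rate Sciences group.)

Pool B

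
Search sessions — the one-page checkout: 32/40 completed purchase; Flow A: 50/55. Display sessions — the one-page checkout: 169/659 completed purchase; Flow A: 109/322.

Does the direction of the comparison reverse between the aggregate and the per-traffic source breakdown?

Search: the one-page checkout 32/40 = 80.0%, Flow A 50/55 = 90.9% → Flow A
Display: the one-page checkout 169/659 = 25.6%, Flow A 109/322 = 33.9% → Flow A
Overall: the one-page checkout 201/699 = 28.8%, Flow A 159/377 = 42.2% → Flow A
Flow A wins overall and in every traffic group — no reversal.

No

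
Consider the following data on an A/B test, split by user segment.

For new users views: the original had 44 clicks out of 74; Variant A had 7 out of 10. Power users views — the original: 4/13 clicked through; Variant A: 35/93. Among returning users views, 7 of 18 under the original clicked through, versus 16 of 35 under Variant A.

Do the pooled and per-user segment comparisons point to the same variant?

No

New users: the original 44/74 = 59.5%, Variant A 7/10 = 70.0% → Variant A
Power users: the original 4/13 = 30.8%, Variant A 35/93 = 37.6% → Variant A
Returning users: the original 7/18 = 38.9%, Variant A 16/35 = 45.7% → Variant A
Overall: the original 55/105 = 52.4%, Variant A 58/138 = 42.0% → the original
Variant A wins each user group but the original wins overall — the comparison reverses. Variant A's views skew toward power users, which has a lower base rate.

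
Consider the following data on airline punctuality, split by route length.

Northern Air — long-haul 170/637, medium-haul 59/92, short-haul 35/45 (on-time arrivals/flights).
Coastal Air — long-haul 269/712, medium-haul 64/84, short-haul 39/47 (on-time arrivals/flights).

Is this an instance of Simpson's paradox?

Long-haul: Northern Air 170/637 = 26.7%, Coastal Air 269/712 = 37.8% → Coastal Air
Medium-haul: Northern Air 59/92 = 64.1%, Coastal Air 64/84 = 76.2% → Coastal Air
Short-haul: Northern Air 35/45 = 77.8%, Coastal Air 39/47 = 83.0% → Coastal Air
Overall: Northern Air 264/774 = 34.1%, Coastal Air 372/843 = 44.1% → Coastal Air
Coastal Air wins overall and in every route group — no reversal.

No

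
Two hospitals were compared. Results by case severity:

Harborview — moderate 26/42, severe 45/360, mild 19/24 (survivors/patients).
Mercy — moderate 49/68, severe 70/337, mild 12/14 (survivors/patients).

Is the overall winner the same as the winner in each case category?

Moderate: Harborview 26/42 = 61.9%, Mercy 49/68 = 72.1% → Mercy
Severe: Harborview 45/360 = 12.5%, Mercy 70/337 = 20.8% → Mercy
Mild: Harborview 19/24 = 79.2%, Mercy 12/14 = 85.7% → Mercy
Overall: Harborview 90/426 = 21.1%, Mercy 131/419 = 31.3% → Mercy
Mercy wins overall and in every case group — no reversal.

Yes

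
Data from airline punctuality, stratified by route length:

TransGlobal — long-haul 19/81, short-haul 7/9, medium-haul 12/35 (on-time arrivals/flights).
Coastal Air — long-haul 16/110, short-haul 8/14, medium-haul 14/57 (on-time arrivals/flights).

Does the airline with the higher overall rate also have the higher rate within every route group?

Yes

Long-haul: TransGlobal 19/81 = 23.5%, Coastal Air 16/110 = 14.5% → TransGlobal
Short-haul: TransGlobal 7/9 = 77.8%, Coastal Air 8/14 = 57.1% → TransGlobal
Medium-haul: TransGlobal 12/35 = 34.3%, Coastal Air 14/57 = 24.6% → TransGlobal
Overall: TransGlobal 38/125 = 30.4%, Coastal Air 38/181 = 21.0% → TransGlobal
TransGlobal wins overall and in every route group — no reversal.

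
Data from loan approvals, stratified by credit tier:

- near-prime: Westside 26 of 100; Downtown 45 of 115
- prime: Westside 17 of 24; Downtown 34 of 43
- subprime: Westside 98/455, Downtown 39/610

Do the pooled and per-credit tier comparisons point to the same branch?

No

Near-prime: Westside 26/100 = 26.0%, Downtown 45/115 = 39.1% → Downtown
Prime: Westside 17/24 = 70.8%, Downtown 34/43 = 79.1% → Downtown
Subprime: Westside 98/455 = 21.5%, Downtown 39/610 = 6.4% → Westside
Overall: Westside 141/579 = 24.4%, Downtown 118/768 = 15.4% → Westside
Neither sweeps: Westside wins 1 of 3 groups, Downtown wins 2. Westside wins overall but not every group — no Simpson reversal.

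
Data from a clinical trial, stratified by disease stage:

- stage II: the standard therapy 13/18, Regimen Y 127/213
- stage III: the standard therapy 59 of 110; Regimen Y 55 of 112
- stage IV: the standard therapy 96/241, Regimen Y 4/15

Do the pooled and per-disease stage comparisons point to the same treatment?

No

Stage II: the standard therapy 13/18 = 72.2%, Regimen Y 127/213 = 59.6% → the standard therapy
Stage III: the standard therapy 59/110 = 53.6%, Regimen Y 55/112 = 49.1% → the standard therapy
Stage IV: the standard therapy 96/241 = 39.8%, Regimen Y 4/15 = 26.7% → the standard therapy
Overall: the standard therapy 168/369 = 45.5%, Regimen Y 186/340 = 54.7% → Regimen Y
The standard therapy wins each disease group but Regimen Y wins overall — the comparison reverses. The standard therapy's patients skew toward stage IV, which has a lower base rate.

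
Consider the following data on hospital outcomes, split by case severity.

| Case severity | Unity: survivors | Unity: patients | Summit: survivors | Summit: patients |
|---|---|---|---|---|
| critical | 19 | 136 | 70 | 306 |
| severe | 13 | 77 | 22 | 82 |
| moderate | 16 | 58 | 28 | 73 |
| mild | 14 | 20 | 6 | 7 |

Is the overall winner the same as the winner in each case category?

Critical: Unity 19/136 = 14.0%, Summit 70/306 = 22.9% → Summit
Severe: Unity 13/77 = 16.9%, Summit 22/82 = 26.8% → Summit
Moderate: Unity 16/58 = 27.6%, Summit 28/73 = 38.4% → Summit
Mild: Unity 14/20 = 70.0%, Summit 6/7 = 85.7% → Summit
Overall: Unity 62/291 = 21.3%, Summit 126/468 = 26.9% → Summit
Summit wins overall and in every case group — no reversal.

Yes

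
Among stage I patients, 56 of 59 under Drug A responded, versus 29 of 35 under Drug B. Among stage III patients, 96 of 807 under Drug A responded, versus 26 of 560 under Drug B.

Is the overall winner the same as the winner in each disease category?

Stage I: Drug A 56/59 = 94.9%, Drug B 29/35 = 82.9% → Drug A
Stage III: Drug A 96/807 = 11.9%, Drug B 26/560 = 4.6% → Drug A
Overall: Drug A 152/866 = 17.6%, Drug B 55/595 = 9.2% → Drug A
Drug A wins overall and in every disease group — no reversal.

Yes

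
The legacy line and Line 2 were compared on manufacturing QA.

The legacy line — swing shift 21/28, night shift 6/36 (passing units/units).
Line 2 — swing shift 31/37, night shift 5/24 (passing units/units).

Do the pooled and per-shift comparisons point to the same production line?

Swing shift: the legacy line 21/28 = 75.0%, Line 2 31/37 = 83.8% → Line 2
Night shift: the legacy line 6/36 = 16.7%, Line 2 5/24 = 20.8% → Line 2
Overall: the legacy line 27/64 = 42.2%, Line 2 36/61 = 59.0% → Line 2
Line 2 wins overall and in every shift group — no reversal.

Yes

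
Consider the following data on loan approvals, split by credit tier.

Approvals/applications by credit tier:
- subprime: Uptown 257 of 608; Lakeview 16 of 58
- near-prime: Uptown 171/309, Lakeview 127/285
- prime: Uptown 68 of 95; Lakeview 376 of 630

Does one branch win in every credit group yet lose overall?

Subprime: Uptown 257/608 = 42.3%, Lakeview 16/58 = 27.6% → Uptown
Near-prime: Uptown 171/309 = 55.3%, Lakeview 127/285 = 44.6% → Uptown
Prime: Uptown 68/95 = 71.6%, Lakeview 376/630 = 59.7% → Uptown
Overall: Uptown 496/1012 = 49.0%, Lakeview 519/973 = 53.3% → Lakeview
Uptown wins each credit group but Lakeview wins overall — the comparison reverses. Uptown's applications skew toward subprime, which has a lower base rate.

Yes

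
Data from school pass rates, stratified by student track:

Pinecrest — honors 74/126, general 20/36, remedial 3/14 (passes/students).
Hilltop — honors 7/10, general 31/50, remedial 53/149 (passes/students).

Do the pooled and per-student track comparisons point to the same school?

No

Honors: Pinecrest 74/126 = 58.7%, Hilltop 7/10 = 70.0% → Hilltop
General: Pinecrest 20/36 = 55.6%, Hilltop 31/50 = 62.0% → Hilltop
Remedial: Pinecrest 3/14 = 21.4%, Hilltop 53/149 = 35.6% → Hilltop
Overall: Pinecrest 97/176 = 55.1%, Hilltop 91/209 = 43.5% → Pinecrest
Hilltop wins each student group but Pinecrest wins overall — the comparison reverses. Hilltop's students skew toward remedial, which has a lower base rate.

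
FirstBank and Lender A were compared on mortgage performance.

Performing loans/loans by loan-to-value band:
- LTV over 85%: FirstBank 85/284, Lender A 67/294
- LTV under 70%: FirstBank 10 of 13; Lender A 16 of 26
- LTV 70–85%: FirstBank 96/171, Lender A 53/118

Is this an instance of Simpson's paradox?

No

LTV over 85%: FirstBank 85/284 = 29.9%, Lender A 67/294 = 22.8% → FirstBank
LTV under 70%: FirstBank 10/13 = 76.9%, Lender A 16/26 = 61.5% → FirstBank
LTV 70–85%: FirstBank 96/171 = 56.1%, Lender A 53/118 = 44.9% → FirstBank
Overall: FirstBank 191/468 = 40.8%, Lender A 136/438 = 31.1% → FirstBank
FirstBank wins overall and in every loan-to-value group — no reversal.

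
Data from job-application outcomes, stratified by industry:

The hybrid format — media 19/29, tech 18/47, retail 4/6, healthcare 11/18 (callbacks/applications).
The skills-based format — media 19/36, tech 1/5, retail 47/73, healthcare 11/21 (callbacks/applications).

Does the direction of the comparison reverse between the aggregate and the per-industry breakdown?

Yes

Media: the hybrid format 19/29 = 65.5%, the skills-based format 19/36 = 52.8% → the hybrid format
Tech: the hybrid format 18/47 = 38.3%, the skills-based format 1/5 = 20.0% → the hybrid format
Retail: the hybrid format 4/6 = 66.7%, the skills-based format 47/73 = 64.4% → the hybrid format
Healthcare: the hybrid format 11/18 = 61.1%, the skills-based format 11/21 = 52.4% → the hybrid format
Overall: the hybrid format 52/100 = 52.0%, the skills-based format 78/135 = 57.8% → the skills-based format
The hybrid format wins each industry group but the skills-based format wins overall — the comparison reverses. The hybrid format's applications skew toward tech, which has a lower base rate.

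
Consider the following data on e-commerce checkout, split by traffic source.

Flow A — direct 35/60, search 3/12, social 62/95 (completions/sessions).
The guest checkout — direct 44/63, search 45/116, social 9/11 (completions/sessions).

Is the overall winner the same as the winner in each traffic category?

Direct: Flow A 35/60 = 58.3%, the guest checkout 44/63 = 69.8% → the guest checkout
Search: Flow A 3/12 = 25.0%, the guest checkout 45/116 = 38.8% → the guest checkout
Social: Flow A 62/95 = 65.3%, the guest checkout 9/11 = 81.8% → the guest checkout
Overall: Flow A 100/167 = 59.9%, the guest checkout 98/190 = 51.6% → Flow A
The guest checkout wins each traffic group but Flow A wins overall — the comparison reverses. The guest checkout's sessions skew toward search, which has a lower base rate.

No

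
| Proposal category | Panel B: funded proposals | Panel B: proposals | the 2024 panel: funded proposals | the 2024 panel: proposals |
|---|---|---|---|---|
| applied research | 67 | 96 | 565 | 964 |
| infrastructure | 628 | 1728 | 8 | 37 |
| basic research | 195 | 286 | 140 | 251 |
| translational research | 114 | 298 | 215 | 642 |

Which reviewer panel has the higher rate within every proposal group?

Applied research: Panel B 67/96 = 69.8%, the 2024 panel 565/964 = 58.6% → Panel B
Infrastructure: Panel B 628/1728 = 36.3%, the 2024 panel 8/37 = 21.6% → Panel B
Basic research: Panel B 195/286 = 68.2%, the 2024 panel 140/251 = 55.8% → Panel B
Translational research: Panel B 114/298 = 38.3%, the 2024 panel 215/642 = 33.5% → Panel B
Panel B has the higher rate in all 4 groups.

Panel B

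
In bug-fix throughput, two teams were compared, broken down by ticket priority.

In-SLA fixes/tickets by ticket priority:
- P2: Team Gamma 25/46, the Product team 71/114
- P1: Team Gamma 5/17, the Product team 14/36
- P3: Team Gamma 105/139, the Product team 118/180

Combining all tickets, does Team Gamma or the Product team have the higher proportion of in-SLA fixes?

Team Gamma

P2: Team Gamma 25/46 = 54.3%, the Product team 71/114 = 62.3% → the Product team
P1: Team Gamma 5/17 = 29.4%, the Product team 14/36 = 38.9% → the Product team
P3: Team Gamma 105/139 = 75.5%, the Product team 118/180 = 65.6% → Team Gamma
Overall: Team Gamma 135/202 = 66.8%, the Product team 203/330 = 61.5% → Team Gamma
(Neither sweeps every ticket group, but Team Gamma has the higher pooled rate.)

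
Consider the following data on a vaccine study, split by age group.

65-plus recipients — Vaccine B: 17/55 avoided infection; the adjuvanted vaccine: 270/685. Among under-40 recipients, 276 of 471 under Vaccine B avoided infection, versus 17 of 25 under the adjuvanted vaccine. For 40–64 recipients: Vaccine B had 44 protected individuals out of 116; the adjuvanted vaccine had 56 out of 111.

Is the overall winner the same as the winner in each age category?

65-plus: Vaccine B 17/55 = 30.9%, the adjuvanted vaccine 270/685 = 39.4% → the adjuvanted vaccine
Under-40: Vaccine B 276/471 = 58.6%, the adjuvanted vaccine 17/25 = 68.0% → the adjuvanted vaccine
40–64: Vaccine B 44/116 = 37.9%, the adjuvanted vaccine 56/111 = 50.5% → the adjuvanted vaccine
Overall: Vaccine B 337/642 = 52.5%, the adjuvanted vaccine 343/821 = 41.8% → Vaccine B
The adjuvanted vaccine wins each age group but Vaccine B wins overall — the comparison reverses. The adjuvanted vaccine's recipients skew toward 65-plus, which has a lower base rate.

No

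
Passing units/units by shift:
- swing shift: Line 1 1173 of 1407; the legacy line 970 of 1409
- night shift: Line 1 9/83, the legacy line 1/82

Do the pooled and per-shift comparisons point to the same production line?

Yes

Swing shift: Line 1 1173/1407 = 83.4%, the legacy line 970/1409 = 68.8% → Line 1
Night shift: Line 1 9/83 = 10.8%, the legacy line 1/82 = 1.2% → Line 1
Overall: Line 1 1182/1490 = 79.3%, the legacy line 971/1491 = 65.1% → Line 1
Line 1 wins overall and in every shift group — no reversal.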